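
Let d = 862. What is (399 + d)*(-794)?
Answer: -1001234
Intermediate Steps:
(399 + d)*(-794) = (399 + 862)*(-794) = 1261*(-794) = -1001234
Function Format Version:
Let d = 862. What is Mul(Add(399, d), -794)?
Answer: -1001234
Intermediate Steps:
Mul(Add(399, d), -794) = Mul(Add(399, 862), -794) = Mul(1261, -794) = -1001234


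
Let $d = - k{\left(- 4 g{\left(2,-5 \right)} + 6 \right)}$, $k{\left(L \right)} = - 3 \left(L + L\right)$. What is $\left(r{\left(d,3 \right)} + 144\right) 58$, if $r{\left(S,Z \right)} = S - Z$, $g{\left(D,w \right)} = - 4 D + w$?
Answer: $28362$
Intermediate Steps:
$g{\left(D,w \right)} = w - 4 D$
$k{\left(L \right)} = - 6 L$ ($k{\left(L \right)} = - 3 \cdot 2 L = - 6 L$)
$d = 348$ ($d = - \left(-6\right) \left(- 4 \left(-5 - 8\right) + 6\right) = - \left(-6\right) \left(\left(-4\right) \left(-13\right) + 6\right) = - \left(-6\right) \left(52 + 6\right) = - \left(-6\right) 58 = \left(-1\right) \left(-348\right) = 348$)
$\left(r{\left(d,3 \right)} + 144\right) 58 = \left(\left(348 - 3\right) + 144\right) 58 = \left(345 + 144\right) 58 = 489 \cdot 58 = 28362$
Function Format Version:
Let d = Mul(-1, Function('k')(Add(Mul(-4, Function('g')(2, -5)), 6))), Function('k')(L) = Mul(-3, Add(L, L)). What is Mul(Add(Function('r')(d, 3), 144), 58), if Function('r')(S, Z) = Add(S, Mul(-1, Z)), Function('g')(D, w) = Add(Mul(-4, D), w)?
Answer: 28362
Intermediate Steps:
Function('g')(D, w) = Add(w, Mul(-4, D))
Function('k')(L) = Mul(-6, L) (Function('k')(L) = Mul(-3, Mul(2, L)) = Mul(-6, L))
d = 348 (d = Mul(-1, Mul(-6, Add(Mul(-4, Add(-5, Mul(-4, 2))), 6))) = Mul(-1, Mul(-6, Add(Mul(-4, Add(-5, -8)), 6))) = Mul(-1, Mul(-6, Add(Mul(-4, -13), 6))) = Mul(-1, Mul(-6, Add(52, 6))) = Mul(-1, Mul(-6, 58)) = Mul(-1, -348) = 348)
Mul(Add(Function('r')(d, 3), 144), 58) = Mul(Add(Add(348, Mul(-1, 3)), 144), 58) = Mul(Add(Add(348, -3), 144), 58) = Mul(Add(345, 144), 58) = Mul(489, 58) = 28362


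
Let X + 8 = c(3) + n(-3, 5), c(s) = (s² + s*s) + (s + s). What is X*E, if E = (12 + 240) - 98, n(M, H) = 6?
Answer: 3388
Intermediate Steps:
c(s) = 2*s + 2*s² (c(s) = (s² + s²) + 2*s = 2*s² + 2*s = 2*s + 2*s²)
E = 154 (E = 252 - 98 = 154)
X = 22 (X = -8 + (2*3*(1 + 3) + 6) = -8 + (2*3*4 + 6) = -8 + (24 + 6) = -8 + 30 = 22)
X*E = 22*154 = 3388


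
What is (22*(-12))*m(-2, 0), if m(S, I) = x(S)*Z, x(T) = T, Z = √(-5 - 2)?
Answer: 528*I*√7 ≈ 1397.0*I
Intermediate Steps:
Z = I*√7 (Z = √(-7) = I*√7 ≈ 2.6458*I)
m(S, I) = I*S*√7 (m(S, I) = S*(I*√7) = I*S*√7)
(22*(-12))*m(-2, 0) = (22*(-12))*(I*(-2)*√7) = -(-528)*I*√7 = 528*I*√7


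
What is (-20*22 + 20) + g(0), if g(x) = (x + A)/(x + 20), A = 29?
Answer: -8371/20 ≈ -418.55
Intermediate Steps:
g(x) = (29 + x)/(20 + x) (g(x) = (x + 29)/(x + 20) = (29 + x)/(20 + x))
(-20*22 + 20) + g(0) = (-20*22 + 20) + (29 + 0)/(20 + 0) = (-440 + 20) + 29/20 = -420 + (1/20)*29 = -420 + 29/20 = -8371/20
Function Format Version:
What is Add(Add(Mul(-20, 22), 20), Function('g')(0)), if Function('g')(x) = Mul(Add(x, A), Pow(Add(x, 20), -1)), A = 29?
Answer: Rational(-8371, 20) ≈ -418.55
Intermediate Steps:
Function('g')(x) = Mul(Pow(Add(20, x), -1), Add(29, x)) (Function('g')(x) = Mul(Add(x, 29), Pow(Add(x, 20), -1)) = Mul(Add(29, x), Pow(Add(20, x), -1)) = Mul(Pow(Add(20, x), -1), Add(29, x)))
Add(Add(Mul(-20, 22), 20), Function('g')(0)) = Add(Add(Mul(-20, 22), 20), Mul(Pow(Add(20, 0), -1), Add(29, 0))) = Add(Add(-440, 20), Mul(Pow(20, -1), 29)) = Add(-420, Mul(Rational(1, 20), 29)) = Add(-420, Rational(29, 20)) = Rational(-8371, 20)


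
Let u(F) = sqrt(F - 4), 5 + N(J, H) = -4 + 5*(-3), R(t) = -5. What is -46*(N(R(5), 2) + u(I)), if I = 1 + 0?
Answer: 1104 - 46*I*sqrt(3) ≈ 1104.0 - 79.674*I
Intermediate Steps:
I = 1
N(J, H) = -24 (N(J, H) = -5 + (-4 + 5*(-3)) = -5 + (-4 - 15) = -5 - 19 = -24)
u(F) = sqrt(-4 + F)
-46*(N(R(5), 2) + u(I)) = -46*(-24 + sqrt(-4 + 1)) = -46*(-24 + sqrt(-3)) = -46*(-24 + I*sqrt(3)) = 1104 - 46*I*sqrt(3)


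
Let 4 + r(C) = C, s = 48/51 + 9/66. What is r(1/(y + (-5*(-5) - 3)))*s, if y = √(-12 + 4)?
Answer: 403*(-8*√2 + 87*I)/(748*(√2 - 11*I)) ≈ -4.262 - 0.0061946*I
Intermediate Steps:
s = 403/374 (s = 48*(1/51) + 9*(1/66) = 16/17 + 3/22 = 403/374 ≈ 1.0775)
y = 2*I*√2 (y = √(-8) = 2*I*√2 ≈ 2.8284*I)
r(C) = -4 + C
r(1/(y + (-5*(-5) - 3)))*s = (-4 + 1/(2*I*√2 + (-5*(-5) - 3)))*(403/374) = (-4 + 1/(2*I*√2 + (25 - 3)))*(403/374) = (-4 + 1/(2*I*√2 + 22))*(403/374) = (-4 + 1/(22 + 2*I*√2))*(403/374) = -806/187 + 403/(374*(22 + 2*I*√2))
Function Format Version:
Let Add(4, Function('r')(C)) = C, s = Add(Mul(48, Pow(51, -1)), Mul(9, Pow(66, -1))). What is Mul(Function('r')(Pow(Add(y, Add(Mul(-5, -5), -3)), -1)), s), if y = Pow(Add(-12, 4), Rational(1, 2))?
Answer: Mul(Rational(403, 748), Pow(Add(Pow(2, Rational(1, 2)), Mul(-11, I)), -1), Add(Mul(-8, Pow(2, Rational(1, 2))), Mul(87, I))) ≈ Add(-4.2620, Mul(-0.0061946, I))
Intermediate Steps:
s = Rational(403, 374) (s = Add(Mul(48, Rational(1, 51)), Mul(9, Rational(1, 66))) = Add(Rational(16, 17), Rational(3, 22)) = Rational(403, 374) ≈ 1.0775)
y = Mul(2, I, Pow(2, Rational(1, 2))) (y = Pow(-8, Rational(1, 2)) = Mul(2, I, Pow(2, Rational(1, 2))) ≈ Mul(2.8284, I))
Function('r')(C) = Add(-4, C)
Mul(Function('r')(Pow(Add(y, Add(Mul(-5, -5), -3)), -1)), s) = Mul(Add(-4, Pow(Add(Mul(2, I, Pow(2, Rational(1, 2))), Add(Mul(-5, -5), -3)), -1)), Rational(403, 374)) = Mul(Add(-4, Pow(Add(Mul(2, I, Pow(2, Rational(1, 2))), Add(25, -3)), -1)), Rational(403, 374)) = Mul(Add(-4, Pow(Add(Mul(2, I, Pow(2, Rational(1, 2))), 22), -1)), Rational(403, 374)) = Mul(Add(-4, Pow(Add(22, Mul(2, I, Pow(2, Rational(1, 2)))), -1)), Rational(403, 374)) = Add(Rational(-806, 187), Mul(Rational(403, 374), Pow(Add(22, Mul(2, I, Pow(2, Rational(1, 2)))), -1)))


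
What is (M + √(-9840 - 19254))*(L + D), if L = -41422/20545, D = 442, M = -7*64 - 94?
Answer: -4899391656/20545 + 9039468*I*√29094/20545 ≈ -2.3847e+5 + 75048.0*I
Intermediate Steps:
M = -542 (M = -448 - 94 = -542)
L = -41422/20545 (L = -41422*1/20545 = -41422/20545 ≈ -2.0162)
(M + √(-9840 - 19254))*(L + D) = (-542 + √(-9840 - 19254))*(-41422/20545 + 442) = (-542 + √(-29094))*(9039468/20545) = (-542 + I*√29094)*(9039468/20545) = -4899391656/20545 + 9039468*I*√29094/20545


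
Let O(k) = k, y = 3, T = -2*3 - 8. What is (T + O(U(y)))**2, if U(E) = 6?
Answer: 64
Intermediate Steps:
T = -14 (T = -6 - 8 = -14)
(T + O(U(y)))**2 = (-14 + 6)**2 = (-8)**2 = 64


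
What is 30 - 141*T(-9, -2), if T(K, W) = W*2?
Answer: 594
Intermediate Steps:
T(K, W) = 2*W
30 - 141*T(-9, -2) = 30 - 282*(-2) = 30 - 141*(-4) = 30 + 564 = 594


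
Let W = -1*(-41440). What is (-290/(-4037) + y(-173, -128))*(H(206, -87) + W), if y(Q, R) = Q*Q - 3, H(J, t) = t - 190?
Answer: 4972965914976/4037 ≈ 1.2318e+9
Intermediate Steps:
W = 41440
H(J, t) = -190 + t
y(Q, R) = -3 + Q² (y(Q, R) = Q² - 3 = -3 + Q²)
(-290/(-4037) + y(-173, -128))*(H(206, -87) + W) = (-290/(-4037) + (-3 + (-173)²))*((-190 - 87) + 41440) = (-290*(-1/4037) + (-3 + 29929))*(-277 + 41440) = (290/4037 + 29926)*41163 = (120811552/4037)*41163 = 4972965914976/4037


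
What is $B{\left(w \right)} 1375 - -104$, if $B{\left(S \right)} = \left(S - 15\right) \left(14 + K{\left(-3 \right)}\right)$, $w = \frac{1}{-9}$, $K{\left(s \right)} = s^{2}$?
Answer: $- \frac{4300064}{9} \approx -4.7779 \cdot 10^{5}$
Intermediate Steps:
$w = - \frac{1}{9} \approx -0.11111$
$B{\left(S \right)} = -345 + 23 S$ ($B{\left(S \right)} = \left(S - 15\right) \left(14 + \left(-3\right)^{2}\right) = \left(-15 + S\right) \left(14 + 9\right) = \left(-15 + S\right) 23 = -345 + 23 S$)
$B{\left(w \right)} 1375 - -104 = \left(-345 + 23 \left(- \frac{1}{9}\right)\right) 1375 - -104 = \left(-345 - \frac{23}{9}\right) 1375 + 104 = \left(- \frac{3128}{9}\right) 1375 + 104 = - \frac{4301000}{9} + 104 = - \frac{4300064}{9}$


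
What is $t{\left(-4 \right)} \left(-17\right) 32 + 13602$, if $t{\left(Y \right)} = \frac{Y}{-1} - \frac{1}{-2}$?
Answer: $11154$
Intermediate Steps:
$t{\left(Y \right)} = \frac{1}{2} - Y$ ($t{\left(Y \right)} = Y \left(-1\right) - - \frac{1}{2} = - Y + \frac{1}{2} = \frac{1}{2} - Y$)
$t{\left(-4 \right)} \left(-17\right) 32 + 13602 = \left(\frac{1}{2} - -4\right) \left(-17\right) 32 + 13602 = \left(\frac{1}{2} + 4\right) \left(-17\right) 32 + 13602 = \frac{9}{2} \left(-17\right) 32 + 13602 = \left(- \frac{153}{2}\right) 32 + 13602 = -2448 + 13602 = 11154$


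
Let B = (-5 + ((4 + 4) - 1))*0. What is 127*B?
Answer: 0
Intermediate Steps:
B = 0 (B = (-5 + (8 - 1))*0 = (-5 + 7)*0 = 2*0 = 0)
127*B = 127*0 = 0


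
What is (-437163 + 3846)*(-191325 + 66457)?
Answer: 54107427156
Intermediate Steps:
(-437163 + 3846)*(-191325 + 66457) = -433317*(-124868) = 54107427156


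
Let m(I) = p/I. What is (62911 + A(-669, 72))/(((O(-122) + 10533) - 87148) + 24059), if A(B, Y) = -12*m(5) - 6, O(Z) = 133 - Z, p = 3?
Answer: -314489/261505 ≈ -1.2026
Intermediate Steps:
m(I) = 3/I
A(B, Y) = -66/5 (A(B, Y) = -36/5 - 6 = -66/5)
(62911 + A(-669, 72))/(((O(-122) + 10533) - 87148) + 24059) = (62911 - 66/5)/((((133 - 1*(-122)) + 10533) - 87148) + 24059) = 314489/(5*((((133 + 122) + 10533) - 87148) + 24059)) = 314489/(5*(((255 + 10533) - 87148) + 24059)) = 314489/(5*((10788 - 87148) + 24059)) = 314489/(5*(-76360 + 24059)) = (314489/5)/(-52301) = (314489/5)*(-1/52301) = -314489/261505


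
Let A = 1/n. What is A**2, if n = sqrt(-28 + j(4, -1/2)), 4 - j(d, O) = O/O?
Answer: -1/25 ≈ -0.040000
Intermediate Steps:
j(d, O) = 3 (j(d, O) = 4 - O/O = 4 - 1*1 = 4 - 1 = 3)
n = 5*I (n = sqrt(-28 + 3) = sqrt(-25) = 5*I ≈ 5.0*I)
A = -I/5 (A = 1/(5*I) = -I/5 ≈ -0.2*I)
A**2 = (-I/5)**2 = -1/25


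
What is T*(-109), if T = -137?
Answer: 14933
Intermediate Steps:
T*(-109) = -137*(-109) = 14933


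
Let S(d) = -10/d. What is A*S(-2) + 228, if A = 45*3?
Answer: 903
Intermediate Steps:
A = 135
A*S(-2) + 228 = 135*(-10/(-2)) + 228 = 135*(-10*(-½)) + 228 = 135*5 + 228 = 675 + 228 = 903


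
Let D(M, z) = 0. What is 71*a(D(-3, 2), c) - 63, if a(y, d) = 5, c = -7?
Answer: 292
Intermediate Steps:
71*a(D(-3, 2), c) - 63 = 71*5 - 63 = 355 - 63 = 292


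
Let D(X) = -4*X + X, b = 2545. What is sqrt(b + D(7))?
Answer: 2*sqrt(631) ≈ 50.239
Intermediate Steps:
D(X) = -3*X
sqrt(b + D(7)) = sqrt(2545 - 3*7) = sqrt(2545 - 21) = sqrt(2524) = 2*sqrt(631)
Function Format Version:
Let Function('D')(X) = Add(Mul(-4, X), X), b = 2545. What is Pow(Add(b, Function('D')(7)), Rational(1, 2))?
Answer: Mul(2, Pow(631, Rational(1, 2))) ≈ 50.239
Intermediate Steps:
Function('D')(X) = Mul(-3, X)
Pow(Add(b, Function('D')(7)), Rational(1, 2)) = Pow(Add(2545, Mul(-3, 7)), Rational(1, 2)) = Pow(Add(2545, -21), Rational(1, 2)) = Pow(2524, Rational(1, 2)) = Mul(2, Pow(631, Rational(1, 2)))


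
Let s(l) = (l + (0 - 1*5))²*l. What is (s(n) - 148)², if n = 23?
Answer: 53348416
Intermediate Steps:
s(l) = l*(-5 + l)² (s(l) = (l + (0 - 5))²*l = (l - 5)²*l = (-5 + l)²*l = l*(-5 + l)²)
(s(n) - 148)² = (23*(-5 + 23)² - 148)² = (23*18² - 148)² = (23*324 - 148)² = (7452 - 148)² = 7304² = 53348416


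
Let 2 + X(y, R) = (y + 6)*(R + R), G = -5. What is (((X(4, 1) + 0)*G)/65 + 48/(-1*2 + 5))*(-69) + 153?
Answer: -11121/13 ≈ -855.46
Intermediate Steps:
X(y, R) = -2 + 2*R*(6 + y) (X(y, R) = -2 + (y + 6)*(R + R) = -2 + (6 + y)*(2*R) = -2 + 2*R*(6 + y))
(((X(4, 1) + 0)*G)/65 + 48/(-1*2 + 5))*(-69) + 153 = ((((-2 + 12*1 + 2*1*4) + 0)*(-5))/65 + 48/(-1*2 + 5))*(-69) + 153 = ((((-2 + 12 + 8) + 0)*(-5))*(1/65) + 48/(-2 + 5))*(-69) + 153 = (((18 + 0)*(-5))*(1/65) + 48/3)*(-69) + 153 = ((18*(-5))*(1/65) + 48*(1/3))*(-69) + 153 = (-90*1/65 + 16)*(-69) + 153 = (-18/13 + 16)*(-69) + 153 = (190/13)*(-69) + 153 = -13110/13 + 153 = -11121/13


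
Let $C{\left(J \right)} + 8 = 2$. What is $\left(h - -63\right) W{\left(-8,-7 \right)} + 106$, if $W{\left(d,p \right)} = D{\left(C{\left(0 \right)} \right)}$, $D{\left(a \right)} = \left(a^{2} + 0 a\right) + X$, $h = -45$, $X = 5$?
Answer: $844$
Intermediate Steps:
$C{\left(J \right)} = -6$ ($C{\left(J \right)} = -8 + 2 = -6$)
$D{\left(a \right)} = 5 + a^{2}$ ($D{\left(a \right)} = \left(a^{2} + 0 a\right) + 5 = \left(a^{2} + 0\right) + 5 = a^{2} + 5 = 5 + a^{2}$)
$W{\left(d,p \right)} = 41$ ($W{\left(d,p \right)} = 5 + \left(-6\right)^{2} = 5 + 36 = 41$)
$\left(h - -63\right) W{\left(-8,-7 \right)} + 106 = \left(-45 - -63\right) 41 + 106 = \left(-45 + 63\right) 41 + 106 = 18 \cdot 41 + 106 = 738 + 106 = 844$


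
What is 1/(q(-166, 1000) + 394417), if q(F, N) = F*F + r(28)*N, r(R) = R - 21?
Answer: 1/428973 ≈ 2.3311e-6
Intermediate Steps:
r(R) = -21 + R
q(F, N) = F**2 + 7*N (q(F, N) = F*F + (-21 + 28)*N = F**2 + 7*N)
1/(q(-166, 1000) + 394417) = 1/(((-166)**2 + 7*1000) + 394417) = 1/((27556 + 7000) + 394417) = 1/(34556 + 394417) = 1/428973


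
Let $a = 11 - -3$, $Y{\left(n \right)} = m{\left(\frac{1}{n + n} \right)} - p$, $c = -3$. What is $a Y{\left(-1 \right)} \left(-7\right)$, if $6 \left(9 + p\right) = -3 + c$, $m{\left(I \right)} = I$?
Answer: $-931$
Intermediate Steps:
$p = -10$ ($p = -9 + \frac{-3 - 3}{6} = -9 + \frac{1}{6} \left(-6\right) = -9 - 1 = -10$)
$Y{\left(n \right)} = 10 + \frac{1}{2 n}$ ($Y{\left(n \right)} = \frac{1}{n + n} - -10 = \frac{1}{2 n} + 10 = 10 + \frac{1}{2 n}$)
$a = 14$ ($a = 11 + 3 = 14$)
$a Y{\left(-1 \right)} \left(-7\right) = 14 \left(10 + \frac{1}{2 \left(-1\right)}\right) \left(-7\right) = 14 \left(10 + \frac{1}{2} \left(-1\right)\right) \left(-7\right) = 14 \left(10 - \frac{1}{2}\right) \left(-7\right) = 14 \cdot \frac{19}{2} \left(-7\right) = 133 \left(-7\right) = -931$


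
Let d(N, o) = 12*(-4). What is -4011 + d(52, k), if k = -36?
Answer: -4059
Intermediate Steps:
d(N, o) = -48
-4011 + d(52, k) = -4011 - 48 = -4059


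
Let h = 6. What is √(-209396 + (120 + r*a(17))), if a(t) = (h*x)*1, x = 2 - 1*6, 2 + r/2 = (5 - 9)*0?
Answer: 2*I*√52295 ≈ 457.36*I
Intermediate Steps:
r = -4 (r = -4 + 2*((5 - 9)*0) = -4 + 2*(-4*0) = -4 + 2*0 = -4 + 0 = -4)
x = -4 (x = 2 - 6 = -4)
a(t) = -24 (a(t) = (6*(-4))*1 = -24*1 = -24)
√(-209396 + (120 + r*a(17))) = √(-209396 + (120 - 4*(-24))) = √(-209396 + (120 + 96)) = √(-209396 + 216) = √(-209180) = 2*I*√52295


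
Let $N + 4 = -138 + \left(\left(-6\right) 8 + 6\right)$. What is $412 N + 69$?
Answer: $-75739$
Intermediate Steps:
$N = -184$ ($N = -4 + \left(-138 + \left(\left(-6\right) 8 + 6\right)\right) = -4 + \left(-138 + \left(-48 + 6\right)\right) = -4 - 180 = -184$)
$412 N + 69 = 412 \left(-184\right) + 69 = -75808 + 69 = -75739$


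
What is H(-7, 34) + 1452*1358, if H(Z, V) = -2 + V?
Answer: 1971848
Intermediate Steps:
H(-7, 34) + 1452*1358 = (-2 + 34) + 1452*1358 = 32 + 1971816 = 1971848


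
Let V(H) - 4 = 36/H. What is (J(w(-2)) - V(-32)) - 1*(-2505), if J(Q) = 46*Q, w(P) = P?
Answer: 19281/8 ≈ 2410.1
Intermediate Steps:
V(H) = 4 + 36/H
(J(w(-2)) - V(-32)) - 1*(-2505) = (46*(-2) - (4 + 36/(-32))) - 1*(-2505) = (-92 - (4 + 36*(-1/32))) + 2505 = (-92 - (4 - 9/8)) + 2505 = (-92 - 1*23/8) + 2505 = (-92 - 23/8) + 2505 = -759/8 + 2505 = 19281/8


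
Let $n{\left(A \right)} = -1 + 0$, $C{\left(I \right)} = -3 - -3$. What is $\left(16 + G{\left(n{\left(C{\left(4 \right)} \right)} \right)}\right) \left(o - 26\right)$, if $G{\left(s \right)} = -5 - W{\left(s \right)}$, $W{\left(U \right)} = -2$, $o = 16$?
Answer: $-130$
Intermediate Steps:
$C{\left(I \right)} = 0$ ($C{\left(I \right)} = -3 + 3 = 0$)
$n{\left(A \right)} = -1$
$G{\left(s \right)} = -3$ ($G{\left(s \right)} = -5 - -2 = -5 + 2 = -3$)
$\left(16 + G{\left(n{\left(C{\left(4 \right)} \right)} \right)}\right) \left(o - 26\right) = \left(16 - 3\right) \left(16 - 26\right) = 13 \left(16 - 26\right) = 13 \left(-10\right) = -130$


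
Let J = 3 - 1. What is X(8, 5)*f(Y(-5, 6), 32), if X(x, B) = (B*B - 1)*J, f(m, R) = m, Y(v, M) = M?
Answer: 288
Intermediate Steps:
J = 2
X(x, B) = -2 + 2*B**2 (X(x, B) = (B*B - 1)*2 = (B**2 - 1)*2 = (-1 + B**2)*2 = -2 + 2*B**2)
X(8, 5)*f(Y(-5, 6), 32) = (-2 + 2*5**2)*6 = (-2 + 2*25)*6 = (-2 + 50)*6 = 48*6 = 288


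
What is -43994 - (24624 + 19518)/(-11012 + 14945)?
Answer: -57690848/1311 ≈ -44005.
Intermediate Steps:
-43994 - (24624 + 19518)/(-11012 + 14945) = -43994 - 44142/3933 = -43994 - 1*14714/1311 = -43994 - 14714/1311 = -57690848/1311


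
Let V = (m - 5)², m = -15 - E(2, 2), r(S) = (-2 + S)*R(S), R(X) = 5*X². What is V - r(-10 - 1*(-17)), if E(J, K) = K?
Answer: -741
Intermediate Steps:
r(S) = 5*S²*(-2 + S) (r(S) = (-2 + S)*(5*S²) = 5*S²*(-2 + S))
m = -17 (m = -15 - 1*2 = -15 - 2 = -17)
V = 484 (V = (-17 - 5)² = (-22)² = 484)
V - r(-10 - 1*(-17)) = 484 - 5*(-10 - 1*(-17))²*(-2 + (-10 - 1*(-17))) = 484 - 5*(-10 + 17)²*(-2 + (-10 + 17)) = 484 - 5*7²*(-2 + 7) = 484 - 5*49*5 = 484 - 1*1225 = 484 - 1225 = -741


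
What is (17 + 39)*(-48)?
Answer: -2688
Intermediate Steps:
(17 + 39)*(-48) = 56*(-48) = -2688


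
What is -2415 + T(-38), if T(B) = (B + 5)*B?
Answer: -1161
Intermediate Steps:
T(B) = B*(5 + B) (T(B) = (5 + B)*B = B*(5 + B))
-2415 + T(-38) = -2415 - 38*(5 - 38) = -2415 - 38*(-33) = -2415 + 1254 = -1161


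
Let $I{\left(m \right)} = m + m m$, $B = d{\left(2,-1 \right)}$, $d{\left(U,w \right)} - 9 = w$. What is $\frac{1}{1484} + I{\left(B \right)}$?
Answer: $\frac{106849}{1484} \approx 72.001$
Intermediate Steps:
$d{\left(U,w \right)} = 9 + w$
$B = 8$ ($B = 9 - 1 = 8$)
$I{\left(m \right)} = m + m^{2}$
$\frac{1}{1484} + I{\left(B \right)} = \frac{1}{1484} + 8 \left(1 + 8\right) = \frac{1}{1484} + 8 \cdot 9 = \frac{1}{1484} + 72 = \frac{106849}{1484}$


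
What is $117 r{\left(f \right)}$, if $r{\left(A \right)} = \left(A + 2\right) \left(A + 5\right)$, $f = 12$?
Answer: $27846$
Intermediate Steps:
$r{\left(A \right)} = \left(2 + A\right) \left(5 + A\right)$
$117 r{\left(f \right)} = 117 \left(10 + 12^{2} + 7 \cdot 12\right) = 117 \left(10 + 144 + 84\right) = 117 \cdot 238 = 27846$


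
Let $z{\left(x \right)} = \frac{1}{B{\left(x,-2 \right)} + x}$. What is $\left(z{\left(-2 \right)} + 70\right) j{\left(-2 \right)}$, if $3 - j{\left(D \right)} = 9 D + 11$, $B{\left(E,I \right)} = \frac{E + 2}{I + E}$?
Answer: $695$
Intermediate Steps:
$B{\left(E,I \right)} = \frac{2 + E}{E + I}$
$j{\left(D \right)} = -8 - 9 D$ ($j{\left(D \right)} = 3 - \left(9 D + 11\right) = 3 - \left(11 + 9 D\right) = -8 - 9 D$)
$z{\left(x \right)} = \frac{1}{x + \frac{2 + x}{-2 + x}}$ ($z{\left(x \right)} = \frac{1}{\frac{2 + x}{x - 2} + x} = \frac{1}{\frac{2 + x}{-2 + x} + x} = \frac{1}{x + \frac{2 + x}{-2 + x}}$)
$\left(z{\left(-2 \right)} + 70\right) j{\left(-2 \right)} = \left(\frac{-2 - 2}{2 + \left(-2\right)^{2} - -2} + 70\right) \left(-8 - -18\right) = \left(\frac{1}{2 + 4 + 2} \left(-4\right) + 70\right) \left(-8 + 18\right) = \left(\frac{1}{8} \left(-4\right) + 70\right) 10 = \left(- \frac{1}{2} + 70\right) 10 = \frac{139}{2} \cdot 10 = 695$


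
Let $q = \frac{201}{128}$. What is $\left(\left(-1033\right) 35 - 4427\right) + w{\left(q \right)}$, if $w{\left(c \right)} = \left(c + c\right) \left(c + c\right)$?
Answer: $- \frac{166183471}{4096} \approx -40572.0$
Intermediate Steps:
$q = \frac{201}{128}$ ($q = 201 \cdot \frac{1}{128} = \frac{201}{128} \approx 1.5703$)
$w{\left(c \right)} = 4 c^{2}$ ($w{\left(c \right)} = 2 c 2 c = 4 c^{2}$)
$\left(\left(-1033\right) 35 - 4427\right) + w{\left(q \right)} = \left(\left(-1033\right) 35 - 4427\right) + 4 \left(\frac{201}{128}\right)^{2} = \left(-36155 - 4427\right) + 4 \cdot \frac{40401}{16384} = -40582 + \frac{40401}{4096} = - \frac{166183471}{4096}$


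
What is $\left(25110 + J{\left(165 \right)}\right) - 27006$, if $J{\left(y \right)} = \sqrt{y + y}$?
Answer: $-1896 + \sqrt{330} \approx -1877.8$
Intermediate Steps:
$J{\left(y \right)} = \sqrt{2} \sqrt{y}$ ($J{\left(y \right)} = \sqrt{2 y} = \sqrt{2} \sqrt{y}$)
$\left(25110 + J{\left(165 \right)}\right) - 27006 = \left(25110 + \sqrt{2} \sqrt{165}\right) - 27006 = \left(25110 + \sqrt{330}\right) - 27006 = -1896 + \sqrt{330}$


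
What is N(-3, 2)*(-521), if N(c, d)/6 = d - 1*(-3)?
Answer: -15630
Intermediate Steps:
N(c, d) = 18 + 6*d (N(c, d) = 6*(d - 1*(-3)) = 6*(d + 3) = 6*(3 + d) = 18 + 6*d)
N(-3, 2)*(-521) = (18 + 6*2)*(-521) = (18 + 12)*(-521) = 30*(-521) = -15630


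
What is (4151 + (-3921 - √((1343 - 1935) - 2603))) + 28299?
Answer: 28529 - 3*I*√355 ≈ 28529.0 - 56.524*I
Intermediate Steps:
(4151 + (-3921 - √((1343 - 1935) - 2603))) + 28299 = (4151 + (-3921 - √(-592 - 2603))) + 28299 = (4151 + (-3921 - √(-3195))) + 28299 = (4151 + (-3921 - 3*I*√355)) + 28299 = (230 - 3*I*√355) + 28299 = 28529 - 3*I*√355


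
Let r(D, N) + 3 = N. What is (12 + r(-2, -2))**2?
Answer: 49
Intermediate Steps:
r(D, N) = -3 + N
(12 + r(-2, -2))**2 = (12 + (-3 - 2))**2 = (12 - 5)**2 = 7**2 = 49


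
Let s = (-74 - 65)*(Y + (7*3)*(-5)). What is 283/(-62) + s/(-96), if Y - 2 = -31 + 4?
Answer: -286877/1488 ≈ -192.79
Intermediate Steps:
Y = -25 (Y = 2 + (-31 + 4) = 2 - 27 = -25)
s = 18070 (s = (-74 - 65)*(-25 + (7*3)*(-5)) = -139*(-25 + 21*(-5)) = -139*(-25 - 105) = -139*(-130) = 18070)
283/(-62) + s/(-96) = 283/(-62) + 18070/(-96) = 283*(-1/62) + 18070*(-1/96) = -283/62 - 9035/48 = -286877/1488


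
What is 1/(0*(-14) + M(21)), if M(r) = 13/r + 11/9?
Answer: 63/116 ≈ 0.54310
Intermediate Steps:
M(r) = 11/9 + 13/r (M(r) = 13/r + 11*(⅑) = 13/r + 11/9 = 11/9 + 13/r)
1/(0*(-14) + M(21)) = 1/(0*(-14) + (11/9 + 13/21)) = 1/(0 + (11/9 + 13*(1/21))) = 1/(0 + (11/9 + 13/21)) = 1/(0 + 116/63) = 1/(116/63) = 63/116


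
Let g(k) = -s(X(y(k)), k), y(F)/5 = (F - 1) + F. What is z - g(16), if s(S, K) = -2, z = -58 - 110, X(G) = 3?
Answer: -170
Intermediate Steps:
y(F) = -5 + 10*F (y(F) = 5*((F - 1) + F) = 5*((-1 + F) + F) = 5*(-1 + 2*F) = -5 + 10*F)
z = -168
g(k) = 2 (g(k) = -1*(-2) = 2)
z - g(16) = -168 - 1*2 = -168 - 2 = -170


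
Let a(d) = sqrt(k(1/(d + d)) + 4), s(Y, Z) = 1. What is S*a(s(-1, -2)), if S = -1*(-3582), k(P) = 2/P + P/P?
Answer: 10746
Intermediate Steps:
k(P) = 1 + 2/P (k(P) = 2/P + 1 = 1 + 2/P)
S = 3582
a(d) = sqrt(4 + 2*d*(2 + 1/(2*d))) (a(d) = sqrt((2 + 1/(d + d))/(1/(d + d)) + 4) = sqrt((2 + 1/(2*d))/(1/(2*d)) + 4) = sqrt((2 + 1/(2*d))/((1/(2*d))) + 4) = sqrt((2*d)*(2 + 1/(2*d)) + 4) = sqrt(2*d*(2 + 1/(2*d)) + 4) = sqrt(4 + 2*d*(2 + 1/(2*d))))
S*a(s(-1, -2)) = 3582*sqrt(5 + 4*1) = 3582*sqrt(5 + 4) = 3582*sqrt(9) = 3582*3 = 10746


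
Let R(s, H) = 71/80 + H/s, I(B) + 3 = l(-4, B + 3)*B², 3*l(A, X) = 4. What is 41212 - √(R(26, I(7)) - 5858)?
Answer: 41212 - I*√3562008645/780 ≈ 41212.0 - 76.516*I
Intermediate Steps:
l(A, X) = 4/3 (l(A, X) = (⅓)*4 = 4/3)
I(B) = -3 + 4*B²/3
R(s, H) = 71/80 + H/s (R(s, H) = 71*(1/80) + H/s = 71/80 + H/s)
41212 - √(R(26, I(7)) - 5858) = 41212 - √((71/80 + (-3 + (4/3)*7²)/26) - 5858) = 41212 - √((71/80 + (-3 + (4/3)*49)*(1/26)) - 5858) = 41212 - √((71/80 + (-3 + 196/3)*(1/26)) - 5858) = 41212 - √((71/80 + (187/3)*(1/26)) - 5858) = 41212 - √((71/80 + 187/78) - 5858) = 41212 - √(10249/3120 - 5858) = 41212 - √(-18266711/3120) = 41212 - I*√3562008645/780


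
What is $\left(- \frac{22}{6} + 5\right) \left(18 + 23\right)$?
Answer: $\frac{164}{3} \approx 54.667$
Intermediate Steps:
$\left(- \frac{22}{6} + 5\right) \left(18 + 23\right) = \left(\left(-22\right) \frac{1}{6} + 5\right) 41 = \left(- \frac{11}{3} + 5\right) 41 = \frac{4}{3} \cdot 41 = \frac{164}{3}$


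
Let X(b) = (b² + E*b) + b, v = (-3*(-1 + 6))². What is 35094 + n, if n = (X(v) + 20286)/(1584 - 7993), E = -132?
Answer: 224876010/6409 ≈ 35088.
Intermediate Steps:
v = 225 (v = (-3*5)² = (-15)² = 225)
X(b) = b² - 131*b (X(b) = (b² - 132*b) + b = b² - 131*b)
n = -41436/6409 (n = (225*(-131 + 225) + 20286)/(1584 - 7993) = (225*94 + 20286)/(-6409) = (21150 + 20286)*(-1/6409) = 41436*(-1/6409) = -41436/6409 ≈ -6.4653)
35094 + n = 35094 - 41436/6409 = 224876010/6409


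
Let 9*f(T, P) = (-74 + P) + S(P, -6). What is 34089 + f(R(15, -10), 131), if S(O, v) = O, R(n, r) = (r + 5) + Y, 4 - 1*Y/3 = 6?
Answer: 306989/9 ≈ 34110.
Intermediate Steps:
Y = -6 (Y = 12 - 3*6 = 12 - 18 = -6)
R(n, r) = -1 + r (R(n, r) = (r + 5) - 6 = (5 + r) - 6 = -1 + r)
f(T, P) = -74/9 + 2*P/9 (f(T, P) = ((-74 + P) + P)/9 = (-74 + 2*P)/9 = -74/9 + 2*P/9)
34089 + f(R(15, -10), 131) = 34089 + (-74/9 + (2/9)*131) = 34089 + (-74/9 + 262/9) = 34089 + 188/9 = 306989/9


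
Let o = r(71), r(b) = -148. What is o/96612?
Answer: -37/24153 ≈ -0.0015319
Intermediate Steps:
o = -148
o/96612 = -148/96612 = -148*1/96612 = -37/24153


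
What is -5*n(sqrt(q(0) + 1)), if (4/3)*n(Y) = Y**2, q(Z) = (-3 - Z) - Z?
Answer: 15/2 ≈ 7.5000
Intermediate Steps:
q(Z) = -3 - 2*Z
n(Y) = 3*Y**2/4
-5*n(sqrt(q(0) + 1)) = -15*(sqrt((-3 - 2*0) + 1))**2/4 = -15*(sqrt((-3 + 0) + 1))**2/4 = -15*(sqrt(-3 + 1))**2/4 = -15*(sqrt(-2))**2/4 = -15*(I*sqrt(2))**2/4 = -15*(-2)/4 = -5*(-3/2) = 15/2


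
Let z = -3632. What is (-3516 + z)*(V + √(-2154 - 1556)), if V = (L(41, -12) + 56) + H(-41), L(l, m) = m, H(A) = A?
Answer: -21444 - 7148*I*√3710 ≈ -21444.0 - 4.3538e+5*I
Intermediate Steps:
V = 3 (V = (-12 + 56) - 41 = 44 - 41 = 3)
(-3516 + z)*(V + √(-2154 - 1556)) = (-3516 - 3632)*(3 + √(-2154 - 1556)) = -7148*(3 + √(-3710)) = -7148*(3 + I*√3710) = -21444 - 7148*I*√3710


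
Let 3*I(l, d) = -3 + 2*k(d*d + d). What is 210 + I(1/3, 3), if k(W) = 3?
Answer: 211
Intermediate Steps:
I(l, d) = 1 (I(l, d) = (-3 + 2*3)/3 = (-3 + 6)/3 = (⅓)*3 = 1)
210 + I(1/3, 3) = 210 + 1 = 211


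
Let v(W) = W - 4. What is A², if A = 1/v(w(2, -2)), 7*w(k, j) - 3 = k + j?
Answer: 49/625 ≈ 0.078400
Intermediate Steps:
w(k, j) = 3/7 + j/7 + k/7 (w(k, j) = 3/7 + (k + j)/7 = 3/7 + (j + k)/7 = 3/7 + (j/7 + k/7) = 3/7 + j/7 + k/7)
v(W) = -4 + W
A = -7/25 (A = 1/(-4 + (3/7 + (⅐)*(-2) + (⅐)*2)) = 1/(-4 + (3/7 - 2/7 + 2/7)) = 1/(-4 + 3/7) = 1/(-25/7) = -7/25 ≈ -0.28000)
A² = (-7/25)² = 49/625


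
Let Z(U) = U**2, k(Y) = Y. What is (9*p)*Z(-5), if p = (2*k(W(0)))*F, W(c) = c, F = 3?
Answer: 0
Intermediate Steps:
p = 0 (p = (2*0)*3 = 0*3 = 0)
(9*p)*Z(-5) = (9*0)*(-5)**2 = 0*25 = 0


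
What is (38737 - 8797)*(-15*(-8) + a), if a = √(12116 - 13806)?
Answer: 3592800 + 389220*I*√10 ≈ 3.5928e+6 + 1.2308e+6*I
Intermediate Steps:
a = 13*I*√10 (a = √(-1690) = 13*I*√10 ≈ 41.11*I)
(38737 - 8797)*(-15*(-8) + a) = (38737 - 8797)*(-15*(-8) + 13*I*√10) = 29940*(120 + 13*I*√10) = 3592800 + 389220*I*√10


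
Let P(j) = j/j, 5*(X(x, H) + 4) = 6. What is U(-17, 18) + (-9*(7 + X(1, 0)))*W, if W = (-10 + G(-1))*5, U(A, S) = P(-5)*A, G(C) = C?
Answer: 2062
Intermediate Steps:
X(x, H) = -14/5 (X(x, H) = -4 + (⅕)*6 = -4 + 6/5 = -14/5)
P(j) = 1
U(A, S) = A (U(A, S) = 1*A = A)
W = -55 (W = (-10 - 1)*5 = -11*5 = -55)
U(-17, 18) + (-9*(7 + X(1, 0)))*W = -17 - 9*(7 - 14/5)*(-55) = -17 - 9*21/5*(-55) = -17 - 189/5*(-55) = -17 + 2079 = 2062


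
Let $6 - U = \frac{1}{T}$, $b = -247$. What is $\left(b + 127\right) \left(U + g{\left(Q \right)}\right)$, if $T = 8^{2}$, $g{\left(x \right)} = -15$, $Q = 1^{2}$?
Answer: $\frac{8655}{8} \approx 1081.9$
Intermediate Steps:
$Q = 1$
$T = 64$
$U = \frac{383}{64}$ ($U = 6 - \frac{1}{64} = \frac{383}{64} \approx 5.9844$)
$\left(b + 127\right) \left(U + g{\left(Q \right)}\right) = \left(-247 + 127\right) \left(\frac{383}{64} - 15\right) = \left(-120\right) \left(- \frac{577}{64}\right) = \frac{8655}{8}$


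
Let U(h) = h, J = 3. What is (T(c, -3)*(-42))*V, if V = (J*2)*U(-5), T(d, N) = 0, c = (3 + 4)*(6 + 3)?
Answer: 0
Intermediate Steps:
c = 63 (c = 7*9 = 63)
V = -30 (V = (3*2)*(-5) = 6*(-5) = -30)
(T(c, -3)*(-42))*V = (0*(-42))*(-30) = 0*(-30) = 0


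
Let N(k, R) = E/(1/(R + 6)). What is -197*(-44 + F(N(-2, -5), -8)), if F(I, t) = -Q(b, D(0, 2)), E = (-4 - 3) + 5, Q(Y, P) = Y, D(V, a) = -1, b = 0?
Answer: 8668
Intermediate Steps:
E = -2 (E = -7 + 5 = -2)
N(k, R) = -12 - 2*R (N(k, R) = -(12 + 2*R) = -2*(6 + R) = -12 - 2*R)
F(I, t) = 0 (F(I, t) = -1*0 = 0)
-197*(-44 + F(N(-2, -5), -8)) = -197*(-44 + 0) = -197*(-44) = 8668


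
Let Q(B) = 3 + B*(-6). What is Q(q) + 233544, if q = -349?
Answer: 235641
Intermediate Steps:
Q(B) = 3 - 6*B
Q(q) + 233544 = (3 - 6*(-349)) + 233544 = (3 + 2094) + 233544 = 2097 + 233544 = 235641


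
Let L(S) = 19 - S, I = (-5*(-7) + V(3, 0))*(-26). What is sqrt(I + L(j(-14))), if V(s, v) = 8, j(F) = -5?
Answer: I*sqrt(1094) ≈ 33.076*I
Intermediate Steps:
I = -1118 (I = (-5*(-7) + 8)*(-26) = (35 + 8)*(-26) = 43*(-26) = -1118)
sqrt(I + L(j(-14))) = sqrt(-1118 + (19 - 1*(-5))) = sqrt(-1118 + (19 + 5)) = sqrt(-1118 + 24) = sqrt(-1094) = I*sqrt(1094)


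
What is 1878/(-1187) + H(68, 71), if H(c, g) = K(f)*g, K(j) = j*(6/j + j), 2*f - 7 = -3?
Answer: 840892/1187 ≈ 708.42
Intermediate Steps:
f = 2 (f = 7/2 + (1/2)*(-3) = 7/2 - 3/2 = 2)
K(j) = j*(j + 6/j)
H(c, g) = 10*g (H(c, g) = (6 + 2**2)*g = (6 + 4)*g = 10*g)
1878/(-1187) + H(68, 71) = 1878/(-1187) + 10*71 = 1878*(-1/1187) + 710 = -1878/1187 + 710 = 840892/1187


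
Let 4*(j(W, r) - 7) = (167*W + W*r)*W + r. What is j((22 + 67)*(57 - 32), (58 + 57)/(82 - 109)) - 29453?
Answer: 21749865967/108 ≈ 2.0139e+8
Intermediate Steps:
j(W, r) = 7 + r/4 + W*(167*W + W*r)/4 (j(W, r) = 7 + ((167*W + W*r)*W + r)/4 = 7 + (W*(167*W + W*r) + r)/4 = 7 + (r + W*(167*W + W*r))/4 = 7 + (r/4 + W*(167*W + W*r)/4) = 7 + r/4 + W*(167*W + W*r)/4)
j((22 + 67)*(57 - 32), (58 + 57)/(82 - 109)) - 29453 = (7 + ((58 + 57)/(82 - 109))/4 + 167*((22 + 67)*(57 - 32))²/4 + ((58 + 57)/(82 - 109))*((22 + 67)*(57 - 32))²/4) - 29453 = (7 + (115/(-27))/4 + 167*(89*25)²/4 + (115/(-27))*(89*25)²/4) - 29453 = (7 + (115*(-1/27))/4 + (167/4)*2225² + (¼)*(115*(-1/27))*2225²) - 29453 = (7 + (¼)*(-115/27) + (167/4)*4950625 + (¼)*(-115/27)*4950625) - 29453 = (7 - 115/108 + 826754375/4 - 569321875/108) - 29453 = 21753046891/108 - 29453 = 21749865967/108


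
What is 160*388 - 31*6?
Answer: 61894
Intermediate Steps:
160*388 - 31*6 = 62080 - 186 = 61894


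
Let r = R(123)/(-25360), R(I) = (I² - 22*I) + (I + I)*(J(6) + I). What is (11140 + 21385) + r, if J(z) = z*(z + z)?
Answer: 824773607/25360 ≈ 32523.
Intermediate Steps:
J(z) = 2*z² (J(z) = z*(2*z) = 2*z²)
R(I) = I² - 22*I + 2*I*(72 + I) (R(I) = (I² - 22*I) + (I + I)*(2*6² + I) = (I² - 22*I) + (2*I)*(2*36 + I) = (I² - 22*I) + (2*I)*(72 + I) = (I² - 22*I) + 2*I*(72 + I) = I² - 22*I + 2*I*(72 + I))
r = -60393/25360 (r = (123*(122 + 3*123))/(-25360) = (123*(122 + 369))*(-1/25360) = (123*491)*(-1/25360) = 60393*(-1/25360) = -60393/25360 ≈ -2.3814)
(11140 + 21385) + r = (11140 + 21385) - 60393/25360 = 32525 - 60393/25360 = 824773607/25360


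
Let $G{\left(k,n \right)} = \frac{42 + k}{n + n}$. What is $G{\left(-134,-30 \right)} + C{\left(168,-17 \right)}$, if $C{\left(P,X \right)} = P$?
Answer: $\frac{2543}{15} \approx 169.53$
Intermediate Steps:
$G{\left(k,n \right)} = \frac{42 + k}{2 n}$
$G{\left(-134,-30 \right)} + C{\left(168,-17 \right)} = \frac{42 - 134}{2 \left(-30\right)} + 168 = \frac{1}{2} \left(- \frac{1}{30}\right) \left(-92\right) + 168 = \frac{23}{15} + 168 = \frac{2543}{15}$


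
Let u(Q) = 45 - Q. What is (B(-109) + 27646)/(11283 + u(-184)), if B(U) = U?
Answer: 27537/11512 ≈ 2.3920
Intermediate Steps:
(B(-109) + 27646)/(11283 + u(-184)) = (-109 + 27646)/(11283 + (45 - 1*(-184))) = 27537/(11283 + (45 + 184)) = 27537/(11283 + 229) = 27537/11512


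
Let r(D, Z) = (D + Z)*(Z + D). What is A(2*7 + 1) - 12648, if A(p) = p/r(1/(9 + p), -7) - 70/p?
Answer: -1058584742/83667 ≈ -12652.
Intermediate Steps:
r(D, Z) = (D + Z)² (r(D, Z) = (D + Z)*(D + Z) = (D + Z)²)
A(p) = -70/p + p/(-7 + 1/(9 + p))² (A(p) = p/((1/(9 + p) - 7)²) - 70/p = p/((-7 + 1/(9 + p))²) - 70/p = p/(-7 + 1/(9 + p))² - 70/p = -70/p + p/(-7 + 1/(9 + p))²)
A(2*7 + 1) - 12648 = (-70/(2*7 + 1) + (2*7 + 1)*(9 + (2*7 + 1))²/(62 + 7*(2*7 + 1))²) - 12648 = (-70/(14 + 1) + (14 + 1)*(9 + (14 + 1))²/(62 + 7*(14 + 1))²) - 12648 = (-70/15 + 15*(9 + 15)²/(62 + 7*15)²) - 12648 = (-70*1/15 + 15*24²/(62 + 105)²) - 12648 = (-14/3 + 15*576/167²) - 12648 = (-14/3 + 15*576*(1/27889)) - 12648 = (-14/3 + 8640/27889) - 12648 = -364526/83667 - 12648 = -1058584742/83667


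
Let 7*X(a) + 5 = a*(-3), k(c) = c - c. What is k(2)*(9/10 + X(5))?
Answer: 0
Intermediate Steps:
k(c) = 0
X(a) = -5/7 - 3*a/7 (X(a) = -5/7 + (a*(-3))/7 = -5/7 + (-3*a)/7 = -5/7 - 3*a/7)
k(2)*(9/10 + X(5)) = 0*(9/10 + (-5/7 - 3/7*5)) = 0*(9*(1/10) + (-5/7 - 15/7)) = 0*(9/10 - 20/7) = 0*(-137/70) = 0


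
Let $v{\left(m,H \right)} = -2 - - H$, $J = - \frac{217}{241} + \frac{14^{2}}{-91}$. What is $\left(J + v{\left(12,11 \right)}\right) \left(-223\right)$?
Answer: $- \frac{4154044}{3133} \approx -1325.9$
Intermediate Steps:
$J = - \frac{9569}{3133}$ ($J = \left(-217\right) \frac{1}{241} + 196 \left(- \frac{1}{91}\right) = - \frac{217}{241} - \frac{28}{13} = - \frac{9569}{3133} \approx -3.0543$)
$v{\left(m,H \right)} = -2 + H$
$\left(J + v{\left(12,11 \right)}\right) \left(-223\right) = \left(- \frac{9569}{3133} + \left(-2 + 11\right)\right) \left(-223\right) = \left(- \frac{9569}{3133} + 9\right) \left(-223\right) = \frac{18628}{3133} \left(-223\right) = - \frac{4154044}{3133}$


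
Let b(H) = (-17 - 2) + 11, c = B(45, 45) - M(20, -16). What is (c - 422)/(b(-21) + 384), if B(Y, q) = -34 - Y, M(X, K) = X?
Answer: -521/376 ≈ -1.3856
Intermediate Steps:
c = -99 (c = (-34 - 1*45) - 1*20 = (-34 - 45) - 20 = -79 - 20 = -99)
b(H) = -8 (b(H) = -19 + 11 = -8)
(c - 422)/(b(-21) + 384) = (-99 - 422)/(-8 + 384) = -521/376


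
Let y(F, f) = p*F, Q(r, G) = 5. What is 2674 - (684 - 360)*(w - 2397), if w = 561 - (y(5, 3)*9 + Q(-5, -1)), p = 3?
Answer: 642898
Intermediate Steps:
y(F, f) = 3*F
w = 421 (w = 561 - ((3*5)*9 + 5) = 561 - (15*9 + 5) = 561 - (135 + 5) = 561 - 1*140 = 561 - 140 = 421)
2674 - (684 - 360)*(w - 2397) = 2674 - (684 - 360)*(421 - 2397) = 2674 - 324*(-1976) = 2674 - 1*(-640224) = 2674 + 640224 = 642898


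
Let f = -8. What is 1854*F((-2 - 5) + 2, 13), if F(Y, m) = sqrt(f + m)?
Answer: 1854*sqrt(5) ≈ 4145.7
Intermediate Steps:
F(Y, m) = sqrt(-8 + m)
1854*F((-2 - 5) + 2, 13) = 1854*sqrt(-8 + 13) = 1854*sqrt(5)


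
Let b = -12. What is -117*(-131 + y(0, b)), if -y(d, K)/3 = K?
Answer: 11115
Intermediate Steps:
y(d, K) = -3*K
-117*(-131 + y(0, b)) = -117*(-131 - 3*(-12)) = -117*(-131 + 36) = -117*(-95) = 11115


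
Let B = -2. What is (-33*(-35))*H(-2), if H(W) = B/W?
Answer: 1155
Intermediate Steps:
H(W) = -2/W
(-33*(-35))*H(-2) = (-33*(-35))*(-2/(-2)) = 1155*(-2*(-½)) = 1155*1 = 1155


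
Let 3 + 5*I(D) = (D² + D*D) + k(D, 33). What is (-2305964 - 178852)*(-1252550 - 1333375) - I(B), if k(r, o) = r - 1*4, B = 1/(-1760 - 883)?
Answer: 224426682786783126784/34927245 ≈ 6.4255e+12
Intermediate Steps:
B = -1/2643 (B = 1/(-2643) = -1/2643 ≈ -0.00037836)
k(r, o) = -4 + r (k(r, o) = r - 4 = -4 + r)
I(D) = -7/5 + D/5 + 2*D²/5 (I(D) = -⅗ + ((D² + D*D) + (-4 + D))/5 = -⅗ + ((D² + D²) + (-4 + D))/5 = -⅗ + (2*D² + (-4 + D))/5 = -⅗ + (-4 + D + 2*D²)/5 = -⅗ + (-⅘ + D/5 + 2*D²/5) = -7/5 + D/5 + 2*D²/5)
(-2305964 - 178852)*(-1252550 - 1333375) - I(B) = (-2305964 - 178852)*(-1252550 - 1333375) - (-7/5 + (⅕)*(-1/2643) + 2*(-1/2643)²/5) = -2484816*(-2585925) - (-7/5 - 1/13215 + (⅖)*(1/6985449)) = 6425547814800 - (-7/5 - 1/13215 + 2/34927245) = 6425547814800 - 1*(-48900784/34927245) = 6425547814800 + 48900784/34927245 = 224426682786783126784/34927245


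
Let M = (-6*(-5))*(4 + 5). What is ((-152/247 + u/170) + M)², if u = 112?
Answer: 89041366404/1221025 ≈ 72924.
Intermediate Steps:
M = 270 (M = 30*9 = 270)
((-152/247 + u/170) + M)² = ((-152/247 + 112/170) + 270)² = ((-152*1/247 + 112*(1/170)) + 270)² = ((-8/13 + 56/85) + 270)² = (48/1105 + 270)² = (298398/1105)² = 89041366404/1221025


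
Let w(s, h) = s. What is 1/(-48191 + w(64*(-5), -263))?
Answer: -1/48511 ≈ -2.0614e-5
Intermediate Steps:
1/(-48191 + w(64*(-5), -263)) = 1/(-48191 + 64*(-5)) = 1/(-48191 - 320) = 1/(-48511) = -1/48511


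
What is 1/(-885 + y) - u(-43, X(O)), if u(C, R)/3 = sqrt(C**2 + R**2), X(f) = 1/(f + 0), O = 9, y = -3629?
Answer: -1/4514 - sqrt(149770)/3 ≈ -129.00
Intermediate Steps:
X(f) = 1/f
u(C, R) = 3*sqrt(C**2 + R**2)
1/(-885 + y) - u(-43, X(O)) = 1/(-885 - 3629) - 3*sqrt((-43)**2 + (1/9)**2) = 1/(-4514) - 3*sqrt(1849 + (1/9)**2) = -1/4514 - 3*sqrt(1849 + 1/81) = -1/4514 - 3*sqrt(149770/81) = -1/4514 - 3*sqrt(149770)/9 = -1/4514 - sqrt(149770)/3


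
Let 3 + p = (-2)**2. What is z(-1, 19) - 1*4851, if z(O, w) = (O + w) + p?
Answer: -4832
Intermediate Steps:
p = 1 (p = -3 + (-2)**2 = -3 + 4 = 1)
z(O, w) = 1 + O + w (z(O, w) = (O + w) + 1 = 1 + O + w)
z(-1, 19) - 1*4851 = (1 - 1 + 19) - 1*4851 = 19 - 4851 = -4832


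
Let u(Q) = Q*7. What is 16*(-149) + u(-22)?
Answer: -2538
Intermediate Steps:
u(Q) = 7*Q
16*(-149) + u(-22) = 16*(-149) + 7*(-22) = -2384 - 154 = -2538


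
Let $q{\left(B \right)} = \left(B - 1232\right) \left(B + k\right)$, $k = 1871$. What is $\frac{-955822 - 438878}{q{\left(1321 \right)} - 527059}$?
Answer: $\frac{1394700}{242971} \approx 5.7402$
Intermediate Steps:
$q{\left(B \right)} = \left(-1232 + B\right) \left(1871 + B\right)$ ($q{\left(B \right)} = \left(B - 1232\right) \left(B + 1871\right) = \left(-1232 + B\right) \left(1871 + B\right)$)
$\frac{-955822 - 438878}{q{\left(1321 \right)} - 527059} = \frac{-955822 - 438878}{\left(-2305072 + 1321^{2} + 639 \cdot 1321\right) - 527059} = - \frac{1394700}{\left(-2305072 + 1745041 + 844119\right) - 527059} = - \frac{1394700}{284088 - 527059} = - \frac{1394700}{-242971} = \left(-1394700\right) \left(- \frac{1}{242971}\right) = \frac{1394700}{242971}$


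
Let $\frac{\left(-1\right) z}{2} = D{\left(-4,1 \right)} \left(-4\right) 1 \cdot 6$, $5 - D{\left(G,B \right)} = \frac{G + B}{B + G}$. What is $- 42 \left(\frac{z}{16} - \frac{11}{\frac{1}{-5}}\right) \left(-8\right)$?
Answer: $22512$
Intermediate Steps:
$D{\left(G,B \right)} = 4$ ($D{\left(G,B \right)} = 5 - \frac{G + B}{B + G} = 5 - \frac{B + G}{B + G} = 5 - 1 = 4$)
$z = 192$ ($z = - 2 \cdot 4 \left(-4\right) 1 \cdot 6 = - 2 \left(\left(-16\right) 6\right) = \left(-2\right) \left(-96\right) = 192$)
$- 42 \left(\frac{z}{16} - \frac{11}{\frac{1}{-5}}\right) \left(-8\right) = - 42 \left(\frac{192}{16} - \frac{11}{\frac{1}{-5}}\right) \left(-8\right) = - 42 \left(192 \cdot \frac{1}{16} - \frac{11}{- \frac{1}{5}}\right) \left(-8\right) = - 42 \left(12 - -55\right) \left(-8\right) = - 42 \left(12 + 55\right) \left(-8\right) = \left(-42\right) 67 \left(-8\right) = \left(-2814\right) \left(-8\right) = 22512$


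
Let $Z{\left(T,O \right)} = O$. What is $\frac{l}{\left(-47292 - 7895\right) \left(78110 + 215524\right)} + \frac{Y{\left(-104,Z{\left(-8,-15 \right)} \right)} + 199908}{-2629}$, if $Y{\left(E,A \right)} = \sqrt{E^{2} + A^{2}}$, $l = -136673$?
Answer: $- \frac{294496792051577}{3872942314362} - \frac{\sqrt{11041}}{2629} \approx -76.079$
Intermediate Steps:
$Y{\left(E,A \right)} = \sqrt{A^{2} + E^{2}}$
$\frac{l}{\left(-47292 - 7895\right) \left(78110 + 215524\right)} + \frac{Y{\left(-104,Z{\left(-8,-15 \right)} \right)} + 199908}{-2629} = - \frac{136673}{\left(-47292 - 7895\right) \left(78110 + 215524\right)} + \frac{\sqrt{\left(-15\right)^{2} + \left(-104\right)^{2}} + 199908}{-2629} = - \frac{136673}{\left(-55187\right) 293634} + \left(\sqrt{225 + 10816} + 199908\right) \left(- \frac{1}{2629}\right) = - \frac{136673}{-16204779558} + \left(\sqrt{11041} + 199908\right) \left(- \frac{1}{2629}\right) = \left(-136673\right) \left(- \frac{1}{16204779558}\right) + \left(199908 + \sqrt{11041}\right) \left(- \frac{1}{2629}\right) = \frac{136673}{16204779558} - \left(\frac{199908}{2629} + \frac{\sqrt{11041}}{2629}\right) = - \frac{294496792051577}{3872942314362} - \frac{\sqrt{11041}}{2629}$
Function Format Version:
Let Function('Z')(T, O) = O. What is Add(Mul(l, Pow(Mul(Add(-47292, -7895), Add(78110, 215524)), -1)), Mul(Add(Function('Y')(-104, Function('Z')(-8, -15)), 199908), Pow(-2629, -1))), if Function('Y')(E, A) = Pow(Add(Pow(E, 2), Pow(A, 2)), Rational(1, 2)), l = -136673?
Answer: Add(Rational(-294496792051577, 3872942314362), Mul(Rational(-1, 2629), Pow(11041, Rational(1, 2)))) ≈ -76.079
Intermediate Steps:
Function('Y')(E, A) = Pow(Add(Pow(A, 2), Pow(E, 2)), Rational(1, 2))
Add(Mul(l, Pow(Mul(Add(-47292, -7895), Add(78110, 215524)), -1)), Mul(Add(Function('Y')(-104, Function('Z')(-8, -15)), 199908), Pow(-2629, -1))) = Add(Mul(-136673, Pow(Mul(Add(-47292, -7895), Add(78110, 215524)), -1)), Mul(Add(Pow(Add(Pow(-15, 2), Pow(-104, 2)), Rational(1, 2)), 199908), Pow(-2629, -1))) = Add(Mul(-136673, Pow(Mul(-55187, 293634), -1)), Mul(Add(Pow(Add(225, 10816), Rational(1, 2)), 199908), Rational(-1, 2629))) = Add(Mul(-136673, Pow(-16204779558, -1)), Mul(Add(Pow(11041, Rational(1, 2)), 199908), Rational(-1, 2629))) = Add(Mul(-136673, Rational(-1, 16204779558)), Mul(Add(199908, Pow(11041, Rational(1, 2))), Rational(-1, 2629))) = Add(Rational(136673, 16204779558), Add(Rational(-199908, 2629), Mul(Rational(-1, 2629), Pow(11041, Rational(1, 2))))) = Add(Rational(-294496792051577, 3872942314362), Mul(Rational(-1, 2629), Pow(11041, Rational(1, 2))))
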